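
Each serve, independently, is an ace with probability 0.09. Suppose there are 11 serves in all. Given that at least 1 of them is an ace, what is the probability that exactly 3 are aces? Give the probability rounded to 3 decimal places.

X ~ Binomial(11, 0.09). Want P(X=3 | X≥1) = P(X=3) / P(X≥1).
P(X=3) = C(11,3)·0.09^3·0.91^8 = 0.05656
P(X≥1) = 1 − 0.35437 = 0.64563
Ratio = 0.05656 / 0.64563 = 0.08761

0.088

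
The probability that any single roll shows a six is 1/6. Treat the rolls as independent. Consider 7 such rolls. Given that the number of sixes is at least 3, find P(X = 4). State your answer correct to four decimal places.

X ~ Binomial(7, 0.166667). Want P(X=4 | X≥3) = P(X=4) / P(X≥3).
P(X=4) = C(7,4)·0.166667^4·0.833333^3 = 0.015629
P(X≥3) = 1 − 0.279082 − 0.390714 − 0.234429 = 0.095775
Ratio = 0.015629 / 0.095775 = 0.163179

0.1632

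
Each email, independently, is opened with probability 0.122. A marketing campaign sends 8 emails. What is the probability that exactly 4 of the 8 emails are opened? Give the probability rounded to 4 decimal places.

0.0092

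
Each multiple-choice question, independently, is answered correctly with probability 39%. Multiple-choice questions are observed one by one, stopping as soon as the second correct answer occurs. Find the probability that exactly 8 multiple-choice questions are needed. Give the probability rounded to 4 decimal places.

0.0549

Y = trial on which the second success occurs; negative binomial, r=2, p=0.39.
P(Y=8) = C(7,1) · p^2 · (1−p)^6
= 7 · 0.1521 · 0.05152 = 0.054854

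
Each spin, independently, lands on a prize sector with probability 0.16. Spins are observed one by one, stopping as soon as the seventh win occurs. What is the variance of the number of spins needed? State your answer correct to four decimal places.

229.6875

Y = total spins until the seventh success; negative binomial with r=7, p=0.16.
Var(Y) = r(1−p)/p² = 7·0.84 / 0.16² = 229.687500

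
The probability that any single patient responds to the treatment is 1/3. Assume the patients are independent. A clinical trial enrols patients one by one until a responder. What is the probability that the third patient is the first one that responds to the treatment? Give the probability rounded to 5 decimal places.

0.14815

Geometric (trials to first success), p = 0.333333.
P(Y = 3) = (1−p)^2 · p = 0.44444 · 0.333333 = 0.1481481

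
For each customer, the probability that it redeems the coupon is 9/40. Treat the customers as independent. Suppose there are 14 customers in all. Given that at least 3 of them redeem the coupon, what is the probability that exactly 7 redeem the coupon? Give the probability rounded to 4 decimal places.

0.0263

X ~ Binomial(14, 0.225). Want P(X=7 | X≥3) = P(X=7) / P(X≥3).
P(X=7) = C(14,7)·0.225^7·0.775^7 = 0.016824
P(X≥3) = 1 − 0.028198 − 0.114613 − 0.216285 = 0.640904
Ratio = 0.016824 / 0.640904 = 0.026251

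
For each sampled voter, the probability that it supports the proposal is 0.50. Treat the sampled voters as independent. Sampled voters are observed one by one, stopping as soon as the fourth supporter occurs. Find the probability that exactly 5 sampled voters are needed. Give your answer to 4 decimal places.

Y = trial on which the fourth success occurs; negative binomial, r=4, p=0.50.
P(Y=5) = C(4,3) · p^4 · (1−p)^1
= 4 · 0.0625 · 0.5 = 0.125000

0.1250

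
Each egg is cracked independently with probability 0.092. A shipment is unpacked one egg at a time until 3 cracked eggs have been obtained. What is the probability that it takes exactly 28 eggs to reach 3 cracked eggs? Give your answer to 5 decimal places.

0.02448

Y = trial on which the third success occurs; negative binomial, r=3, p=0.092.
P(Y=28) = C(27,2) · p^3 · (1−p)^25
= 351 · 0.00077869 · 0.089567 = 0.0244803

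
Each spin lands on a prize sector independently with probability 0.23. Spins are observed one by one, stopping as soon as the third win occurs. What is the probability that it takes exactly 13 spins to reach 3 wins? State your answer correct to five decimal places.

Y = trial on which the third success occurs; negative binomial, r=3, p=0.23.
P(Y=13) = C(12,2) · p^3 · (1−p)^10
= 66 · 0.012167 · 0.073267 = 0.0588349

0.05883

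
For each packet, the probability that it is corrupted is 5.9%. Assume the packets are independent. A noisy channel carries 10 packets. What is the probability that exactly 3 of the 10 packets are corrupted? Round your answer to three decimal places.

0.016

X ~ Binomial(n=10, p=0.059).
P(X=3) = C(10,3) · p^3 · (1−p)^7
= 120 · 0.00020538 · 0.65332 = 0.01610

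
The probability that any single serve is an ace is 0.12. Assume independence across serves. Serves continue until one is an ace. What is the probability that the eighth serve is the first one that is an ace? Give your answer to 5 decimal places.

Geometric (trials to first success), p = 0.12.
P(Y = 8) = (1−p)^7 · p = 0.40868 · 0.12 = 0.0490411

0.04904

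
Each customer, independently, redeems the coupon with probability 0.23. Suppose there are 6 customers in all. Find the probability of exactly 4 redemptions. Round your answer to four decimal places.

0.0249

X ~ Binomial(n=6, p=0.23).
P(X=4) = C(6,4) · p^4 · (1−p)^2
= 15 · 0.0027984 · 0.5929 = 0.024888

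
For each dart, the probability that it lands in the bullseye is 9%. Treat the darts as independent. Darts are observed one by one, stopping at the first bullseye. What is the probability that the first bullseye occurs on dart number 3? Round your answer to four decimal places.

0.0745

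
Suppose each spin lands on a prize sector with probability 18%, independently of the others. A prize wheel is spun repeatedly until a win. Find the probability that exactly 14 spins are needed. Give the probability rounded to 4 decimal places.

0.0136

Geometric (trials to first success), p = 0.18.
P(Y = 14) = (1−p)^13 · p = 0.075784 · 0.18 = 0.013641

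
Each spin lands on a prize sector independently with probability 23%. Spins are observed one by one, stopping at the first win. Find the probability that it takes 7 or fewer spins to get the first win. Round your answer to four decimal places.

0.8395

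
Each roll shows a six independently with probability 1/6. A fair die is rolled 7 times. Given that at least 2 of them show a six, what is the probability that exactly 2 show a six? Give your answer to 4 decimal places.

X ~ Binomial(7, 0.166667). Want P(X=2 | X≥2) = P(X=2) / P(X≥2).
P(X=2) = C(7,2)·0.166667^2·0.833333^5 = 0.234429
P(X≥2) = 1 − 0.279082 − 0.390714 = 0.330204
Ratio = 0.234429 / 0.330204 = 0.709951

0.7100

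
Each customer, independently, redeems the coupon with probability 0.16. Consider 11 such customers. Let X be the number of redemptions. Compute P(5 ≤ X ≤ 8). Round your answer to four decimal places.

0.0207

X ~ Binomial(11, 0.16); P(5 ≤ X ≤ 8) = Σ C(11,k) p^k (1−p)^(11−k) over k:
  k=5: C(11,5)·0.16^5·0.84^6 = 0.017018
  k=6: C(11,6)·0.16^6·0.84^5 = 0.003242
  k=7: C(11,7)·0.16^7·0.84^4 = 0.000441
  k=8: C(11,8)·0.16^8·0.84^3 = 0.000042
Total = 0.020743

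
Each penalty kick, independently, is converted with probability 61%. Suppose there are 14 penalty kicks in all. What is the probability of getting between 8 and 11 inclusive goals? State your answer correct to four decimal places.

X ~ Binomial(14, 0.61); P(8 ≤ X ≤ 11) = Σ C(14,k) p^k (1−p)^(14−k) over k:
  k=8: C(14,8)·0.61^8·0.39^6 = 0.202573
  k=9: C(14,9)·0.61^9·0.39^5 = 0.211230
  k=10: C(14,10)·0.61^10·0.39^4 = 0.165193
  k=11: C(14,11)·0.61^11·0.39^3 = 0.093956
Total = 0.672952

0.6730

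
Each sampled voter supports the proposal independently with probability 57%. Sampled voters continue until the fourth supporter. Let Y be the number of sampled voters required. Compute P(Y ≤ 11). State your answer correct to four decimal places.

Finishing within 11 sampled voters ⇔ at least 4 successes in the first 11. With X ~ Binomial(11, 0.57), P(Y ≤ 11) = 1 − P(X ≤ 3).
  k=0: C(11,0)·0.57^0·0.43^11 = 0.000093
  k=1: C(11,1)·0.57^1·0.43^10 = 0.001355
  k=2: C(11,2)·0.57^2·0.43^9 = 0.008981
  k=3: C(11,3)·0.57^3·0.43^8 = 0.035715
1 − 0.046145 = 0.953855

0.9539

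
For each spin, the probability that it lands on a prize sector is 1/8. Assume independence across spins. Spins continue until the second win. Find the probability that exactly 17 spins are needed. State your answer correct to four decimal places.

0.0337

Y = trial on which the second success occurs; negative binomial, r=2, p=0.125.
P(Y=17) = C(16,1) · p^2 · (1−p)^15
= 16 · 0.015625 · 0.13493 = 0.033733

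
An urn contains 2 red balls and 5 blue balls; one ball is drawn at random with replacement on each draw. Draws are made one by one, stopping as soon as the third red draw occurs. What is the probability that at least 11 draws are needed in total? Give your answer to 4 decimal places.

Needing more than 10 draws ⇔ fewer than 3 successes in the first 10. With X ~ Binomial(10, 0.285714), P(Y > 10) = P(X ≤ 2).
  k=0: C(10,0)·0.285714^0·0.714286^10 = 0.034572
  k=1: C(10,1)·0.285714^1·0.714286^9 = 0.138286
  k=2: C(10,2)·0.285714^2·0.714286^8 = 0.248916
P(X ≤ 2) = 0.421774

0.4218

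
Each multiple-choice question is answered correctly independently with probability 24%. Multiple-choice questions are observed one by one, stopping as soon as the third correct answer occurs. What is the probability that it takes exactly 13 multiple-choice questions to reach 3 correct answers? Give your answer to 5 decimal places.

Y = trial on which the third success occurs; negative binomial, r=3, p=0.24.
P(Y=13) = C(12,2) · p^3 · (1−p)^10
= 66 · 0.013824 · 0.064289 = 0.0586562

0.05866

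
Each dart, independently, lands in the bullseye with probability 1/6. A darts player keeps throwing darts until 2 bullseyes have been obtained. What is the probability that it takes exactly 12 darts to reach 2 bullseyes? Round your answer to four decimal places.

0.0493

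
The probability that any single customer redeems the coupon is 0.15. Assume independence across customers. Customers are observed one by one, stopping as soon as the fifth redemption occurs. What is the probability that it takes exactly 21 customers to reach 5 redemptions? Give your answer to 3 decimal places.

Y = trial on which the fifth success occurs; negative binomial, r=5, p=0.15.
P(Y=21) = C(20,4) · p^5 · (1−p)^16
= 4845 · 7.5937e-05 · 0.074251 = 0.02732

0.027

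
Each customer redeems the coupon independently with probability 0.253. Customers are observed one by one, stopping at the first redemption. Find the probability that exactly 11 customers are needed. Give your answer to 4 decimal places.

Geometric (trials to first success), p = 0.253.
P(Y = 11) = (1−p)^10 · p = 0.054101 · 0.253 = 0.013688

0.0137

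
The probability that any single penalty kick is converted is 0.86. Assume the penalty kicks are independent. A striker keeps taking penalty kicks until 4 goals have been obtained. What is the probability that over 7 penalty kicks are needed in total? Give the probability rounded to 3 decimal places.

Needing more than 7 penalty kicks ⇔ fewer than 4 successes in the first 7. With X ~ Binomial(7, 0.86), P(Y > 7) = P(X ≤ 3).
  k=0: C(7,0)·0.86^0·0.14^7 = 0.00000
  k=1: C(7,1)·0.86^1·0.14^6 = 0.00005
  k=2: C(7,2)·0.86^2·0.14^5 = 0.00084
  k=3: C(7,3)·0.86^3·0.14^4 = 0.00855
P(X ≤ 3) = 0.00943

0.009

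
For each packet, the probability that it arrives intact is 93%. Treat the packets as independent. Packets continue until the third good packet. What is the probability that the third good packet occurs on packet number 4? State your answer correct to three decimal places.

Y = trial on which the third success occurs; negative binomial, r=3, p=0.93.
P(Y=4) = C(3,2) · p^3 · (1−p)^1
= 3 · 0.80436 · 0.07 = 0.16891

0.169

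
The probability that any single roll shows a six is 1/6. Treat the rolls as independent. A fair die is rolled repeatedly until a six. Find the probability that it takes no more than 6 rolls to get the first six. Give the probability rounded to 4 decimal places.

Y = number of rolls to the first success; geometric, p = 0.166667.
P(Y ≤ 6) = 1 − (1−p)^6 = 1 − 0.334898 = 0.665102

0.6651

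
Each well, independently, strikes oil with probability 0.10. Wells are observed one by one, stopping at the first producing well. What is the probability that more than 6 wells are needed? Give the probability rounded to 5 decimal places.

0.53144

Y = number of wells to the first success; geometric, p = 0.10.
P(Y > 6) = P(first 6 all fail) = (1−p)^6 = 0.5314410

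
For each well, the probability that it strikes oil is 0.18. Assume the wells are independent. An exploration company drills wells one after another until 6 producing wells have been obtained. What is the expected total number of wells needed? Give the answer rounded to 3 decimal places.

33.333

Y = total wells until the sixth success; negative binomial with r=6, p=0.18.
E[Y] = r / p = 6 / 0.18 = 33.33333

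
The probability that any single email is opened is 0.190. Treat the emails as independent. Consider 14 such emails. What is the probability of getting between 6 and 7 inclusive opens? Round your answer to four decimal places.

X ~ Binomial(14, 0.19); P(6 ≤ X ≤ 7) = Σ C(14,k) p^k (1−p)^(14−k) over k:
  k=6: C(14,6)·0.19^6·0.81^8 = 0.026179
  k=7: C(14,7)·0.19^7·0.81^7 = 0.007018
Total = 0.033197

0.0332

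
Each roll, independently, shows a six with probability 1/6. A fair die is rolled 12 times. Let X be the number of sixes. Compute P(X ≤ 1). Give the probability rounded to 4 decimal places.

0.3813

X ~ Binomial(12, 0.166667); P(X ≤ 1) = Σ C(12,k) p^k (1−p)^(12−k) over k:
  k=0: C(12,0)·0.166667^0·0.833333^12 = 0.112157
  k=1: C(12,1)·0.166667^1·0.833333^11 = 0.269176
Total = 0.381333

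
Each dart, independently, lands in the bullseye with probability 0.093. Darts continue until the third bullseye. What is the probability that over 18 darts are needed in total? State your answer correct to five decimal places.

Needing more than 18 darts ⇔ fewer than 3 successes in the first 18. With X ~ Binomial(18, 0.093), P(Y > 18) = P(X ≤ 2).
  k=0: C(18,0)·0.093^0·0.907^18 = 0.1725564
  k=1: C(18,1)·0.093^1·0.907^17 = 0.3184779
  k=2: C(18,2)·0.093^2·0.907^16 = 0.2775709
P(X ≤ 2) = 0.7686053

0.76861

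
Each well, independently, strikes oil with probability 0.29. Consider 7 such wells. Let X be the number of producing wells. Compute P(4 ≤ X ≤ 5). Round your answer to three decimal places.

0.110

X ~ Binomial(7, 0.29); P(4 ≤ X ≤ 5) = Σ C(7,k) p^k (1−p)^(7−k) over k:
  k=4: C(7,4)·0.29^4·0.71^3 = 0.08860
  k=5: C(7,5)·0.29^5·0.71^2 = 0.02171
Total = 0.11031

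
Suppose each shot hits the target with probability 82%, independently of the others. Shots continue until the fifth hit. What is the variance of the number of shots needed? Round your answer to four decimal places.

1.3385

Y = total shots until the fifth success; negative binomial with r=5, p=0.82.
Var(Y) = r(1−p)/p² = 5·0.18 / 0.82² = 1.338489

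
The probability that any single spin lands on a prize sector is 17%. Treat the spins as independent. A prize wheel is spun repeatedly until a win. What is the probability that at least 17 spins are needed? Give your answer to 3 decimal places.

0.051

Y = number of spins to the first success; geometric, p = 0.17.
P(Y > 16) = P(first 16 all fail) = (1−p)^16 = 0.05073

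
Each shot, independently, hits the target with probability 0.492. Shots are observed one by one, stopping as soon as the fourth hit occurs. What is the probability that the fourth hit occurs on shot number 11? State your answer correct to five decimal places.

0.06139

Y = trial on which the fourth success occurs; negative binomial, r=4, p=0.492.
P(Y=11) = C(10,3) · p^4 · (1−p)^7
= 120 · 0.058595 · 0.0087306 = 0.0613886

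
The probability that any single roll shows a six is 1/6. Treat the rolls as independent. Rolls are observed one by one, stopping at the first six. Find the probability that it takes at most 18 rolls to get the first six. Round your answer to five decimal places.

0.96244

Y = number of rolls to the first success; geometric, p = 0.166667.
P(Y ≤ 18) = 1 − (1−p)^18 = 1 − 0.0375610 = 0.9624390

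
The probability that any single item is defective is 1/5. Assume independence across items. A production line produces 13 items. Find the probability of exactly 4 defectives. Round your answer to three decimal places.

X ~ Binomial(n=13, p=0.20).
P(X=4) = C(13,4) · p^4 · (1−p)^9
= 715 · 0.0016 · 0.13422 = 0.15355

0.154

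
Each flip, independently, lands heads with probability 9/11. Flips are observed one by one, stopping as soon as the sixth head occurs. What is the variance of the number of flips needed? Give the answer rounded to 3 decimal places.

Y = total flips until the sixth success; negative binomial with r=6, p=0.818182.
Var(Y) = r(1−p)/p² = 6·0.181818 / 0.818182² = 1.62963

1.630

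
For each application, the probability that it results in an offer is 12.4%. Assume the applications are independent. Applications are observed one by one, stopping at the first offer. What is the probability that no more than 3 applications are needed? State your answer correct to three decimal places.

0.328

Y = number of applications to the first success; geometric, p = 0.124.
P(Y ≤ 3) = 1 − (1−p)^3 = 1 − 0.67222 = 0.32778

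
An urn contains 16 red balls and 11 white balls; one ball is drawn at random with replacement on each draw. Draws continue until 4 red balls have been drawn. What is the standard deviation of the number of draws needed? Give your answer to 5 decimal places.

Y = total draws until the fourth success; negative binomial with r=4, p=0.592593.
SD(Y) = √[r(1−p)/p²] = √(4.6406250) = 2.1542110

2.15421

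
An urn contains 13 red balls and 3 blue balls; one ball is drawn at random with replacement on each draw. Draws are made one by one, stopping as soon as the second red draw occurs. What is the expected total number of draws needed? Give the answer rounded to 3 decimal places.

2.462

Y = total draws until the second success; negative binomial with r=2, p=0.8125.
E[Y] = r / p = 2 / 0.8125 = 2.46154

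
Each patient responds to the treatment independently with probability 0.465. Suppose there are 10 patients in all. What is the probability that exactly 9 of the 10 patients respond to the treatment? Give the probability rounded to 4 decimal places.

X ~ Binomial(n=10, p=0.465).
P(X=9) = C(10,9) · p^9 · (1−p)^1
= 10 · 0.0010164 · 0.535 = 0.005438

0.0054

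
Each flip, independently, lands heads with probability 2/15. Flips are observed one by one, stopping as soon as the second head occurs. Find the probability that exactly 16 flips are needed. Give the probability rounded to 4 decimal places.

0.0360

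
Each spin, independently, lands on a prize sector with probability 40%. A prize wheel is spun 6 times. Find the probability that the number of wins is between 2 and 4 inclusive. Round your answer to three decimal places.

0.726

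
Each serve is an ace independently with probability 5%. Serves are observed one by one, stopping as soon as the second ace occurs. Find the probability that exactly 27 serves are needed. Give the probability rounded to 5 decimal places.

0.01803

Y = trial on which the second success occurs; negative binomial, r=2, p=0.05.
P(Y=27) = C(26,1) · p^2 · (1−p)^25
= 26 · 0.0025 · 0.27739 = 0.0180303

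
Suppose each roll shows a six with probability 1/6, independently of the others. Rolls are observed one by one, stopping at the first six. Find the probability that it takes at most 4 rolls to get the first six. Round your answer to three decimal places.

0.518

Y = number of rolls to the first success; geometric, p = 0.166667.
P(Y ≤ 4) = 1 − (1−p)^4 = 1 − 0.48225 = 0.51775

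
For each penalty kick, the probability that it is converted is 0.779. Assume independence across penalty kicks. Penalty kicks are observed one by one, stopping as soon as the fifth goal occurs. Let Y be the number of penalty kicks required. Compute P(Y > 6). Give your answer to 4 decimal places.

0.3961

Needing more than 6 penalty kicks ⇔ fewer than 5 successes in the first 6. With X ~ Binomial(6, 0.779), P(Y > 6) = P(X ≤ 4).
  k=0: C(6,0)·0.779^0·0.221^6 = 0.000117
  k=1: C(6,1)·0.779^1·0.221^5 = 0.002464
  k=2: C(6,2)·0.779^2·0.221^4 = 0.021714
  k=3: C(6,3)·0.779^3·0.221^3 = 0.102051
  k=4: C(6,4)·0.779^4·0.221^2 = 0.269790
P(X ≤ 4) = 0.396136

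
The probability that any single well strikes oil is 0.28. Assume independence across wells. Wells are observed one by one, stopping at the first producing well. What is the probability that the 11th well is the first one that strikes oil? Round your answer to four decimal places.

0.0105

Geometric (trials to first success), p = 0.28.
P(Y = 11) = (1−p)^10 · p = 0.037439 · 0.28 = 0.010483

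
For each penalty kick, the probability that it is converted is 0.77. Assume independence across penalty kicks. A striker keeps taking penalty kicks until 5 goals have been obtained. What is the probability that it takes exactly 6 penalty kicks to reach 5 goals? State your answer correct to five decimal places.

0.31128

Y = trial on which the fifth success occurs; negative binomial, r=5, p=0.77.
P(Y=6) = C(5,4) · p^5 · (1−p)^1
= 5 · 0.27068 · 0.23 = 0.3112802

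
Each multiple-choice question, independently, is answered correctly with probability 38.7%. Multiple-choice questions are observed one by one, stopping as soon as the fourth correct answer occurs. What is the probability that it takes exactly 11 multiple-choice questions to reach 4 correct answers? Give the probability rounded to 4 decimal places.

Y = trial on which the fourth success occurs; negative binomial, r=4, p=0.387.
P(Y=11) = C(10,3) · p^4 · (1−p)^7
= 120 · 0.022431 · 0.032525 = 0.087548

0.0875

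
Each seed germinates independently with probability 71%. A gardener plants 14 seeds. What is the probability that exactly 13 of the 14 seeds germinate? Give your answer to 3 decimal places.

X ~ Binomial(n=14, p=0.71).
P(X=13) = C(14,13) · p^13 · (1−p)^1
= 14 · 0.011651 · 0.29 = 0.04730

0.047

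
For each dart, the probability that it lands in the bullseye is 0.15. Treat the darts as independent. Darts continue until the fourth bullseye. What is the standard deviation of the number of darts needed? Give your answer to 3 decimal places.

12.293

Y = total darts until the fourth success; negative binomial with r=4, p=0.15.
SD(Y) = √[r(1−p)/p²] = √(151.11111) = 12.29273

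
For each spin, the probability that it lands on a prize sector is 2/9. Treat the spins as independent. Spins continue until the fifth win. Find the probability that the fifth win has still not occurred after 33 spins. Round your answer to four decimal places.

Needing more than 33 spins ⇔ fewer than 5 successes in the first 33. With X ~ Binomial(33, 0.222222), P(Y > 33) = P(X ≤ 4).
  k=0: C(33,0)·0.222222^0·0.777778^33 = 0.000250
  k=1: C(33,1)·0.222222^1·0.777778^32 = 0.002359
  k=2: C(33,2)·0.222222^2·0.777778^31 = 0.010783
  k=3: C(33,3)·0.222222^3·0.777778^30 = 0.031835
  k=4: C(33,4)·0.222222^4·0.777778^29 = 0.068218
P(X ≤ 4) = 0.113444

0.1134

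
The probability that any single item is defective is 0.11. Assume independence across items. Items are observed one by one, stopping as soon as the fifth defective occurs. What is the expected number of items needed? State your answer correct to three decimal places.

Y = total items until the fifth success; negative binomial with r=5, p=0.11.
E[Y] = r / p = 5 / 0.11 = 45.45455

45.455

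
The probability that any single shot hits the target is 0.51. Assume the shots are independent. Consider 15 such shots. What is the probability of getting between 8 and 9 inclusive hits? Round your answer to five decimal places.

0.36145

X ~ Binomial(15, 0.51); P(8 ≤ X ≤ 9) = Σ C(15,k) p^k (1−p)^(15−k) over k:
  k=8: C(15,8)·0.51^8·0.49^7 = 0.1997480
  k=9: C(15,9)·0.51^9·0.49^6 = 0.1617008
Total = 0.3614488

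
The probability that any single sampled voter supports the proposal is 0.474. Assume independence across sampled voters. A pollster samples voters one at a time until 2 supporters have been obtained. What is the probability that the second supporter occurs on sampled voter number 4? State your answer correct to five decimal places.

0.18649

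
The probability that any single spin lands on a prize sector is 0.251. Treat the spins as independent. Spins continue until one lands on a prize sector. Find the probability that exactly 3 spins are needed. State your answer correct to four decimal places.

Geometric (trials to first success), p = 0.251.
P(Y = 3) = (1−p)^2 · p = 0.561 · 0.251 = 0.140811

0.1408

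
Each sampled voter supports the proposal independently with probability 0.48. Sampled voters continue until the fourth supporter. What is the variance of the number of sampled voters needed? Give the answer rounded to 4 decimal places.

9.0278

Y = total sampled voters until the fourth success; negative binomial with r=4, p=0.48.
Var(Y) = r(1−p)/p² = 4·0.52 / 0.48² = 9.027778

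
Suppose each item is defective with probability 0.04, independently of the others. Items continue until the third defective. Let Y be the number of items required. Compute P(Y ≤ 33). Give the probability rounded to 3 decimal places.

Finishing within 33 items ⇔ at least 3 successes in the first 33. With X ~ Binomial(33, 0.04), P(Y ≤ 33) = 1 − P(X ≤ 2).
  k=0: C(33,0)·0.04^0·0.96^33 = 0.25999
  k=1: C(33,1)·0.04^1·0.96^32 = 0.35748
  k=2: C(33,2)·0.04^2·0.96^31 = 0.23832
1 − 0.85579 = 0.14421

0.144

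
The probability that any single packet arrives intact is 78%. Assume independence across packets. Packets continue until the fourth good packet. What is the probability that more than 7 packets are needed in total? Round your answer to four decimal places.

Needing more than 7 packets ⇔ fewer than 4 successes in the first 7. With X ~ Binomial(7, 0.78), P(Y > 7) = P(X ≤ 3).
  k=0: C(7,0)·0.78^0·0.22^7 = 0.000025
  k=1: C(7,1)·0.78^1·0.22^6 = 0.000619
  k=2: C(7,2)·0.78^2·0.22^5 = 0.006584
  k=3: C(7,3)·0.78^3·0.22^4 = 0.038908
P(X ≤ 3) = 0.046137

0.0461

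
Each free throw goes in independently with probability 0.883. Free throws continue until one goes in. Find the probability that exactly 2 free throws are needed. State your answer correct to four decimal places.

0.1033

Geometric (trials to first success), p = 0.883.
P(Y = 2) = (1−p)^1 · p = 0.117 · 0.883 = 0.103311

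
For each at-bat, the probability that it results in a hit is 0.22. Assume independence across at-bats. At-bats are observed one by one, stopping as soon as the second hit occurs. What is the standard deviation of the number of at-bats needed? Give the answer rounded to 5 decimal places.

Y = total at-bats until the second success; negative binomial with r=2, p=0.22.
SD(Y) = √[r(1−p)/p²] = √(32.2314050) = 5.6772709

5.67727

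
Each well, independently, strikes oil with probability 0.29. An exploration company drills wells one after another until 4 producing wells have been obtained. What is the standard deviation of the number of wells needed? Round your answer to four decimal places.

5.8111

Y = total wells until the fourth success; negative binomial with r=4, p=0.29.
SD(Y) = √[r(1−p)/p²] = √(33.769322) = 5.811138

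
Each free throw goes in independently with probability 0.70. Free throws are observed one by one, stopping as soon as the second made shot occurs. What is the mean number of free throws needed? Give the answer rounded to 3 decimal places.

Y = total free throws until the second success; negative binomial with r=2, p=0.70.
E[Y] = r / p = 2 / 0.70 = 2.85714

2.857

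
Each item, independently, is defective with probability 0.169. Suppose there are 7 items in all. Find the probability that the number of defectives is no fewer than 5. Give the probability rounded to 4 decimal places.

0.0021

X ~ Binomial(7, 0.169); P(X ≥ 5) = Σ C(7,k) p^k (1−p)^(7−k) over k:
  k=5: C(7,5)·0.169^5·0.831^2 = 0.001999
  k=6: C(7,6)·0.169^6·0.831^1 = 0.000136
  k=7: C(7,7)·0.169^7·0.831^0 = 0.000004
Total = 0.002139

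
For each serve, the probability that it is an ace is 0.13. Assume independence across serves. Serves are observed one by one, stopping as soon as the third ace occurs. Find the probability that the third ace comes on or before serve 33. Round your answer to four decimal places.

Finishing within 33 serves ⇔ at least 3 successes in the first 33. With X ~ Binomial(33, 0.13), P(Y ≤ 33) = 1 − P(X ≤ 2).
  k=0: C(33,0)·0.13^0·0.87^33 = 0.010096
  k=1: C(33,1)·0.13^1·0.87^32 = 0.049782
  k=2: C(33,2)·0.13^2·0.87^31 = 0.119019
1 − 0.178897 = 0.821103

0.8211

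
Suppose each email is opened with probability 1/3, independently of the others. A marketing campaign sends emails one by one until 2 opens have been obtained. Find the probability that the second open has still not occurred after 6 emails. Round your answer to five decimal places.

0.35117

Needing more than 6 emails ⇔ fewer than 2 successes in the first 6. With X ~ Binomial(6, 0.333333), P(Y > 6) = P(X ≤ 1).
  k=0: C(6,0)·0.333333^0·0.666667^6 = 0.0877915
  k=1: C(6,1)·0.333333^1·0.666667^5 = 0.2633745
P(X ≤ 1) = 0.3511660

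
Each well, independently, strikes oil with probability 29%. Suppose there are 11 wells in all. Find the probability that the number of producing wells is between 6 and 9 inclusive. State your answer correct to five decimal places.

X ~ Binomial(11, 0.29); P(6 ≤ X ≤ 9) = Σ C(11,k) p^k (1−p)^(11−k) over k:
  k=6: C(11,6)·0.29^6·0.71^5 = 0.0495817
  k=7: C(11,7)·0.29^7·0.71^4 = 0.0144655
  k=8: C(11,8)·0.29^8·0.71^3 = 0.0029542
  k=9: C(11,9)·0.29^9·0.71^2 = 0.0004022
Total = 0.0674037

0.06740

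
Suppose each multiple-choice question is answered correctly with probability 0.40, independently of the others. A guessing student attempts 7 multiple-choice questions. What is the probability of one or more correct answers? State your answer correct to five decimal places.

0.97201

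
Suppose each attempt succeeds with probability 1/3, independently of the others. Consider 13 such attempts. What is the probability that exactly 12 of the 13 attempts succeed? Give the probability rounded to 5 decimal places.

X ~ Binomial(n=13, p=0.333333).
P(X=12) = C(13,12) · p^12 · (1−p)^1
= 13 · 1.8817e-06 · 0.66667 = 0.0000163

0.00002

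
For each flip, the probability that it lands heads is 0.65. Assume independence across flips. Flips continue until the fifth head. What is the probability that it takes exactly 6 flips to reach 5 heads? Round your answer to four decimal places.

0.2031

Y = trial on which the fifth success occurs; negative binomial, r=5, p=0.65.
P(Y=6) = C(5,4) · p^5 · (1−p)^1
= 5 · 0.11603 · 0.35 = 0.203051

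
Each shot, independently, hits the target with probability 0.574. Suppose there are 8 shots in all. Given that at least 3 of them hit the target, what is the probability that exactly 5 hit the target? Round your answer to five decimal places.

X ~ Binomial(8, 0.574). Want P(X=5 | X≥3) = P(X=5) / P(X≥3).
P(X=5) = C(8,5)·0.574^5·0.426^3 = 0.2697592
P(X≥3) = 1 − 0.0010846 − 0.0116915 − 0.0551365 = 0.9320874
Ratio = 0.2697592 / 0.9320874 = 0.2894141

0.28941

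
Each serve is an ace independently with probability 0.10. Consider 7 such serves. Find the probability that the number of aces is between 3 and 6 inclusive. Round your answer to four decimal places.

0.0257

X ~ Binomial(7, 0.10); P(3 ≤ X ≤ 6) = Σ C(7,k) p^k (1−p)^(7−k) over k:
  k=3: C(7,3)·0.10^3·0.90^4 = 0.022964
  k=4: C(7,4)·0.10^4·0.90^3 = 0.002551
  k=5: C(7,5)·0.10^5·0.90^2 = 0.000170
  k=6: C(7,6)·0.10^6·0.90^1 = 0.000006
Total = 0.025691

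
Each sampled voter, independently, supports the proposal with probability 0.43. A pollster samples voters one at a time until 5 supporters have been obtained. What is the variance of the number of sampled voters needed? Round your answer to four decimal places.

15.4137

Y = total sampled voters until the fifth success; negative binomial with r=5, p=0.43.
Var(Y) = r(1−p)/p² = 5·0.57 / 0.43² = 15.413737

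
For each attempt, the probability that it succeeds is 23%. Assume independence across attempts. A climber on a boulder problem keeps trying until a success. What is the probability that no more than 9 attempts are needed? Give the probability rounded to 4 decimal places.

Y = number of attempts to the first success; geometric, p = 0.23.
P(Y ≤ 9) = 1 − (1−p)^9 = 1 − 0.095152 = 0.904848

0.9048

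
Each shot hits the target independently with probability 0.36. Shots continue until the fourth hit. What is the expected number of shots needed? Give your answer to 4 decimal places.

11.1111

Y = total shots until the fourth success; negative binomial with r=4, p=0.36.
E[Y] = r / p = 4 / 0.36 = 11.111111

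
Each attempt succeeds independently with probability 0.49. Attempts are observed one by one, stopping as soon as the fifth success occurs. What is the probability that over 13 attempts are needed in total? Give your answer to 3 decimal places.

0.150

Needing more than 13 attempts ⇔ fewer than 5 successes in the first 13. With X ~ Binomial(13, 0.49), P(Y > 13) = P(X ≤ 4).
  k=0: C(13,0)·0.49^0·0.51^13 = 0.00016
  k=1: C(13,1)·0.49^1·0.51^12 = 0.00197
  k=2: C(13,2)·0.49^2·0.51^11 = 0.01137
  k=3: C(13,3)·0.49^3·0.51^10 = 0.04005
  k=4: C(13,4)·0.49^4·0.51^9 = 0.09621
P(X ≤ 4) = 0.14977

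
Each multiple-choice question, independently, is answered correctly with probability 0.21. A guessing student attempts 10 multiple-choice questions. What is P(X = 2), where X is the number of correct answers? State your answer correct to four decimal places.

0.3011

X ~ Binomial(n=10, p=0.21).
P(X=2) = C(10,2) · p^2 · (1−p)^8
= 45 · 0.0441 · 0.15171 = 0.301070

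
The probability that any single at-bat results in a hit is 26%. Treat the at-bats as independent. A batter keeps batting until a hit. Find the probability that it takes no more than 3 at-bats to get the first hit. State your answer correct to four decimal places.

Y = number of at-bats to the first success; geometric, p = 0.26.
P(Y ≤ 3) = 1 − (1−p)^3 = 1 − 0.405224 = 0.594776

0.5948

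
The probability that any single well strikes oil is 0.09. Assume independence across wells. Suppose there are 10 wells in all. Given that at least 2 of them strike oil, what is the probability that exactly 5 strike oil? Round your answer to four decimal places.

0.0041

X ~ Binomial(10, 0.09). Want P(X=5 | X≥2) = P(X=5) / P(X≥2).
P(X=5) = C(10,5)·0.09^5·0.91^5 = 0.000929
P(X≥2) = 1 − 0.389416 − 0.385137 = 0.225447
Ratio = 0.000929 / 0.225447 = 0.004119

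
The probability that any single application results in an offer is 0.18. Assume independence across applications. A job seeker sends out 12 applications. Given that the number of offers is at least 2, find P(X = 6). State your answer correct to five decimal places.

X ~ Binomial(12, 0.18). Want P(X=6 | X≥2) = P(X=6) / P(X≥2).
P(X=6) = C(12,6)·0.18^6·0.82^6 = 0.0095541
P(X≥2) = 1 − 0.0924201 − 0.2434480 = 0.6641320
Ratio = 0.0095541 / 0.6641320 = 0.0143859

0.01439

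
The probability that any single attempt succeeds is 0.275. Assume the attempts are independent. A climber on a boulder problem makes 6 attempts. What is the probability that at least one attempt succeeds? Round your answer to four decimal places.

0.8548

P(at least one) = 1 − P(none) = 1 − (1 − 0.275)^6
= 1 − 0.145221 = 0.854779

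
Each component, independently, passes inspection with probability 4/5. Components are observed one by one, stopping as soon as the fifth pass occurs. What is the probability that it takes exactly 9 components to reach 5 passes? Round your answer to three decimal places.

0.037

Y = trial on which the fifth success occurs; negative binomial, r=5, p=0.80.
P(Y=9) = C(8,4) · p^5 · (1−p)^4
= 70 · 0.32768 · 0.0016 = 0.03670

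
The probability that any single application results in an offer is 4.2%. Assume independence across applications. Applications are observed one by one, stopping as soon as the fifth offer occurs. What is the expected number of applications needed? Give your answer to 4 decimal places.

119.0476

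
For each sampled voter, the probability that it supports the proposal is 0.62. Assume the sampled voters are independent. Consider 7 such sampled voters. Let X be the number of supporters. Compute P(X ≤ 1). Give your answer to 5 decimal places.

X ~ Binomial(7, 0.62); P(X ≤ 1) = Σ C(7,k) p^k (1−p)^(7−k) over k:
  k=0: C(7,0)·0.62^0·0.38^7 = 0.0011442
  k=1: C(7,1)·0.62^1·0.38^6 = 0.0130675
Total = 0.0142116

0.01421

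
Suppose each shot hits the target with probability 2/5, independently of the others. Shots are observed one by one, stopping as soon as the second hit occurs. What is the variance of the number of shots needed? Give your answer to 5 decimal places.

Y = total shots until the second success; negative binomial with r=2, p=0.40.
Var(Y) = r(1−p)/p² = 2·0.60 / 0.40² = 7.5000000

7.50000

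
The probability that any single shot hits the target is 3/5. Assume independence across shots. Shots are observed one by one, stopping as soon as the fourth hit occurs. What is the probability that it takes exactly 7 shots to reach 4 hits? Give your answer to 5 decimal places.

Y = trial on which the fourth success occurs; negative binomial, r=4, p=0.60.
P(Y=7) = C(6,3) · p^4 · (1−p)^3
= 20 · 0.1296 · 0.064 = 0.1658880

0.16589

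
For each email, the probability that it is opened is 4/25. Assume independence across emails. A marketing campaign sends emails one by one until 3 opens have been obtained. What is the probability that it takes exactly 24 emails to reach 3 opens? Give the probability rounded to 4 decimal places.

0.0266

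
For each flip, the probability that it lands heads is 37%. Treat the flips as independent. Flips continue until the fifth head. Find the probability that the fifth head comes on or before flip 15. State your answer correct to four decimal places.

0.7062

Finishing within 15 flips ⇔ at least 5 successes in the first 15. With X ~ Binomial(15, 0.37), P(Y ≤ 15) = 1 − P(X ≤ 4).
  k=0: C(15,0)·0.37^0·0.63^15 = 0.000977
  k=1: C(15,1)·0.37^1·0.63^14 = 0.008611
  k=2: C(15,2)·0.37^2·0.63^13 = 0.035401
  k=3: C(15,3)·0.37^3·0.63^12 = 0.090096
  k=4: C(15,4)·0.37^4·0.63^11 = 0.158740
1 − 0.293825 = 0.706175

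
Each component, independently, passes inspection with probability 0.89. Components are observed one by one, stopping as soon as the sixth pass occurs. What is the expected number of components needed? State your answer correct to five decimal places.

6.74157

Y = total components until the sixth success; negative binomial with r=6, p=0.89.
E[Y] = r / p = 6 / 0.89 = 6.7415730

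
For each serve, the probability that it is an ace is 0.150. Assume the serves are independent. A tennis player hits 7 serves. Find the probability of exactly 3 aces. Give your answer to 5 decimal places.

0.06166

X ~ Binomial(n=7, p=0.15).
P(X=3) = C(7,3) · p^3 · (1−p)^4
= 35 · 0.003375 · 0.52201 = 0.0616620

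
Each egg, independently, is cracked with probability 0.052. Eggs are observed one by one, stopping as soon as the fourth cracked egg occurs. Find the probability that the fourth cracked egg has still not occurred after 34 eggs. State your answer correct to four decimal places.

0.9016

Needing more than 34 eggs ⇔ fewer than 4 successes in the first 34. With X ~ Binomial(34, 0.052), P(Y > 34) = P(X ≤ 3).
  k=0: C(34,0)·0.052^0·0.948^34 = 0.162736
  k=1: C(34,1)·0.052^1·0.948^33 = 0.303499
  k=2: C(34,2)·0.052^2·0.948^32 = 0.274686
  k=3: C(34,3)·0.052^3·0.948^31 = 0.160716
P(X ≤ 3) = 0.901637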